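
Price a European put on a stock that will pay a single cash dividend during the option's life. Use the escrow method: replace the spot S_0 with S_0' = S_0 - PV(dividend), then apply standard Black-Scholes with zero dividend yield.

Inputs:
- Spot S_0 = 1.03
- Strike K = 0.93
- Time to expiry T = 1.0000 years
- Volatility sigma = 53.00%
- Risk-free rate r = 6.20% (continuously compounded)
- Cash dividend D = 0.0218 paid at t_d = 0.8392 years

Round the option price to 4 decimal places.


Answer: Price = 0.1362

Derivation:
PV(D) = D * exp(-r * t_d) = 0.0218 * 0.94930001 = 0.02069474
S_0' = S_0 - PV(D) = 1.0300 - 0.02069474 = 1.00930526
d1 = (ln(S_0'/K) + (r + sigma^2/2)*T) / (sigma*sqrt(T)) = 0.53638288
d2 = d1 - sigma*sqrt(T) = 0.00638288
exp(-rT) = 0.93988289
N(-d1) = 0.29584698; N(-d2) = 0.49745362
P = K * exp(-rT) * N(-d2) - S_0' * N(-d1) = 0.9300 * 0.93988289 * 0.49745362 - 1.00930526 * 0.29584698 = 0.1362


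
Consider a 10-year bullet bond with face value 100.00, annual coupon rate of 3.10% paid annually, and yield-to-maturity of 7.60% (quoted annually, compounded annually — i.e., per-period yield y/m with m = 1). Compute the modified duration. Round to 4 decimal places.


Coupon per period c = face * coupon_rate / m = 3.100000
Periods per year m = 1; per-period yield y/m = 0.076000
Number of cashflows N = 10
Cashflows (t years, CF_t, discount factor 1/(1+y/m)^(m*t), PV):
  t = 1.0000: CF_t = 3.100000, DF = 0.929368, PV = 2.881041
  t = 2.0000: CF_t = 3.100000, DF = 0.863725, PV = 2.677547
  t = 3.0000: CF_t = 3.100000, DF = 0.802718, PV = 2.488427
  t = 4.0000: CF_t = 3.100000, DF = 0.746021, PV = 2.312664
  t = 5.0000: CF_t = 3.100000, DF = 0.693328, PV = 2.149316
  t = 6.0000: CF_t = 3.100000, DF = 0.644357, PV = 1.997506
  t = 7.0000: CF_t = 3.100000, DF = 0.598845, PV = 1.856418
  t = 8.0000: CF_t = 3.100000, DF = 0.556547, PV = 1.725296
  t = 9.0000: CF_t = 3.100000, DF = 0.517237, PV = 1.603435
  t = 10.0000: CF_t = 103.100000, DF = 0.480704, PV = 49.560531
Price P = sum_t PV_t = 69.252181
First compute Macaulay numerator sum_t t * PV_t:
  t * PV_t at t = 1.0000: 2.881041
  t * PV_t at t = 2.0000: 5.355095
  t * PV_t at t = 3.0000: 7.465281
  t * PV_t at t = 4.0000: 9.250657
  t * PV_t at t = 5.0000: 10.746582
  t * PV_t at t = 6.0000: 11.985035
  t * PV_t at t = 7.0000: 12.994927
  t * PV_t at t = 8.0000: 13.802365
  t * PV_t at t = 9.0000: 14.430911
  t * PV_t at t = 10.0000: 495.605311
Macaulay duration D = 584.517205 / 69.252181 = 8.440416
Modified duration = D / (1 + y/m) = 8.440416 / (1 + 0.076000) = 7.844253

Answer: Modified duration = 7.8443


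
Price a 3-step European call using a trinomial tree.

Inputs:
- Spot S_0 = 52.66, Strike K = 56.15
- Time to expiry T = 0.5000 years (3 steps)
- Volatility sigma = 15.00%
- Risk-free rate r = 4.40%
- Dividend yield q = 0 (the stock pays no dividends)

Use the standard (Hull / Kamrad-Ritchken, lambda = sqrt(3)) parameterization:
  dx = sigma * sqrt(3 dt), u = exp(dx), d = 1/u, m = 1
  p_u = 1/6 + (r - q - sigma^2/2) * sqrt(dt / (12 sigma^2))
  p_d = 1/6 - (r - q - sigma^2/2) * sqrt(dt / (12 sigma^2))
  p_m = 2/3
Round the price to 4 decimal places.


Answer: Price = V(0,0) = 1.4013

Derivation:
dt = T/N = 0.166667; dx = sigma*sqrt(3*dt) = 0.106066
u = exp(dx) = 1.111895; d = 1/u = 0.899365
p_u = 0.192397, p_m = 0.666667, p_d = 0.140936
Discount per step: exp(-r*dt) = 0.992693
Stock lattice S(k, j) with j the centered position index:
  k=0: S(0,+0) = 52.6600
  k=1: S(1,-1) = 47.3606; S(1,+0) = 52.6600; S(1,+1) = 58.5524
  k=2: S(2,-2) = 42.5945; S(2,-1) = 47.3606; S(2,+0) = 52.6600; S(2,+1) = 58.5524; S(2,+2) = 65.1041
  k=3: S(3,-3) = 38.3080; S(3,-2) = 42.5945; S(3,-1) = 47.3606; S(3,+0) = 52.6600; S(3,+1) = 58.5524; S(3,+2) = 65.1041; S(3,+3) = 72.3890
Terminal payoffs V(N, j) = max(S_T - K, 0):
  V(3,-3) = 0.000000; V(3,-2) = 0.000000; V(3,-1) = 0.000000; V(3,+0) = 0.000000; V(3,+1) = 2.402405; V(3,+2) = 8.954143; V(3,+3) = 16.238989
Backward induction: V(k, j) = exp(-r*dt) * [p_u * V(k+1, j+1) + p_m * V(k+1, j) + p_d * V(k+1, j-1)]
  V(2,-2) = exp(-r*dt) * [p_u*0.000000 + p_m*0.000000 + p_d*0.000000] = 0.000000
  V(2,-1) = exp(-r*dt) * [p_u*0.000000 + p_m*0.000000 + p_d*0.000000] = 0.000000
  V(2,+0) = exp(-r*dt) * [p_u*2.402405 + p_m*0.000000 + p_d*0.000000] = 0.458840
  V(2,+1) = exp(-r*dt) * [p_u*8.954143 + p_m*2.402405 + p_d*0.000000] = 3.300069
  V(2,+2) = exp(-r*dt) * [p_u*16.238989 + p_m*8.954143 + p_d*2.402405] = 9.363437
  V(1,-1) = exp(-r*dt) * [p_u*0.458840 + p_m*0.000000 + p_d*0.000000] = 0.087635
  V(1,+0) = exp(-r*dt) * [p_u*3.300069 + p_m*0.458840 + p_d*0.000000] = 0.933944
  V(1,+1) = exp(-r*dt) * [p_u*9.363437 + p_m*3.300069 + p_d*0.458840] = 4.036505
  V(0,+0) = exp(-r*dt) * [p_u*4.036505 + p_m*0.933944 + p_d*0.087635] = 1.401280


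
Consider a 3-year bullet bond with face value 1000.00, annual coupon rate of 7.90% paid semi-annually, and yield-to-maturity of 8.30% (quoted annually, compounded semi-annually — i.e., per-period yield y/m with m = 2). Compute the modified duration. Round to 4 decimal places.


Coupon per period c = face * coupon_rate / m = 39.500000
Periods per year m = 2; per-period yield y/m = 0.041500
Number of cashflows N = 6
Cashflows (t years, CF_t, discount factor 1/(1+y/m)^(m*t), PV):
  t = 0.5000: CF_t = 39.500000, DF = 0.960154, PV = 37.926068
  t = 1.0000: CF_t = 39.500000, DF = 0.921895, PV = 36.414852
  t = 1.5000: CF_t = 39.500000, DF = 0.885161, PV = 34.963852
  t = 2.0000: CF_t = 39.500000, DF = 0.849890, PV = 33.570669
  t = 2.5000: CF_t = 39.500000, DF = 0.816025, PV = 32.233000
  t = 3.0000: CF_t = 1039.500000, DF = 0.783510, PV = 814.458290
Price P = sum_t PV_t = 989.566731
First compute Macaulay numerator sum_t t * PV_t:
  t * PV_t at t = 0.5000: 18.963034
  t * PV_t at t = 1.0000: 36.414852
  t * PV_t at t = 1.5000: 52.445778
  t * PV_t at t = 2.0000: 67.141338
  t * PV_t at t = 2.5000: 80.582499
  t * PV_t at t = 3.0000: 2443.374869
Macaulay duration D = 2698.922370 / 989.566731 = 2.727378
Modified duration = D / (1 + y/m) = 2.727378 / (1 + 0.041500) = 2.618702

Answer: Modified duration = 2.6187


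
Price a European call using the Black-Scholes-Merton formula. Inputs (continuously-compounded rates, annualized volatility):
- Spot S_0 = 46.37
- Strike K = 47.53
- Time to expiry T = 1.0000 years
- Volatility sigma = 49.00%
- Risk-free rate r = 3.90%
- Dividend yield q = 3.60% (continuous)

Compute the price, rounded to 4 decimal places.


d1 = (ln(S/K) + (r - q + 0.5*sigma^2) * T) / (sigma * sqrt(T)) = 0.20069716
d2 = d1 - sigma * sqrt(T) = -0.28930284
exp(-rT) = 0.96175071; exp(-qT) = 0.96464029
C = S_0 * exp(-qT) * N(d1) - K * exp(-rT) * N(d2)
N(d1) = 0.57953231; N(d2) = 0.38617482
C = 46.3700 * 0.96464029 * 0.57953231 - 47.5300 * 0.96175071 * 0.38617482 = 8.2699

Answer: Price = 8.2699


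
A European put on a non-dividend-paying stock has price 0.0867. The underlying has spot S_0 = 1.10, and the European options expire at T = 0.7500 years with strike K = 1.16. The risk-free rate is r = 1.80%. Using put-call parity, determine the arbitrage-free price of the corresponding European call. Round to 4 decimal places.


Answer: Call price = 0.0423

Derivation:
Put-call parity: C - P = S_0 * exp(-qT) - K * exp(-rT).
S_0 * exp(-qT) = 1.1000 * 1.00000000 = 1.10000000
K * exp(-rT) = 1.1600 * 0.98659072 = 1.14444523
C = P + S*exp(-qT) - K*exp(-rT)
C = 0.0867 + 1.10000000 - 1.14444523 = 0.0423


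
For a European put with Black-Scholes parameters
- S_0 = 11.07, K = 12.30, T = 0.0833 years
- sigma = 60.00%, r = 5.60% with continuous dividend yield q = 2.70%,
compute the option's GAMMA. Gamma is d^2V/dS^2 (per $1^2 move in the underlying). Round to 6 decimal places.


Answer: Gamma = 0.182515

Derivation:
d1 = -0.5078858583; d2 = -0.6810562946
phi(d1) = 0.3506689876; exp(-qT) = 0.9977534273; exp(-rT) = 0.9953460633
Gamma = exp(-qT) * phi(d1) / (S * sigma * sqrt(T)) = 0.9977534273 * 0.3506689876 / (11.0700 * 0.6000 * 0.2886173938) = 0.182515


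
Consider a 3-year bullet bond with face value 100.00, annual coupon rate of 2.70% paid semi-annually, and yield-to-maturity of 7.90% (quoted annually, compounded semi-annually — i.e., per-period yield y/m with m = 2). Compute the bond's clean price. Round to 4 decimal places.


Answer: Price = 86.3482

Derivation:
Coupon per period c = face * coupon_rate / m = 1.350000
Periods per year m = 2; per-period yield y/m = 0.039500
Number of cashflows N = 6
Cashflows (t years, CF_t, discount factor 1/(1+y/m)^(m*t), PV):
  t = 0.5000: CF_t = 1.350000, DF = 0.962001, PV = 1.298701
  t = 1.0000: CF_t = 1.350000, DF = 0.925446, PV = 1.249352
  t = 1.5000: CF_t = 1.350000, DF = 0.890280, PV = 1.201878
  t = 2.0000: CF_t = 1.350000, DF = 0.856450, PV = 1.156208
  t = 2.5000: CF_t = 1.350000, DF = 0.823906, PV = 1.112273
  t = 3.0000: CF_t = 101.350000, DF = 0.792598, PV = 80.329819
Price P = sum_t PV_t = 86.348231


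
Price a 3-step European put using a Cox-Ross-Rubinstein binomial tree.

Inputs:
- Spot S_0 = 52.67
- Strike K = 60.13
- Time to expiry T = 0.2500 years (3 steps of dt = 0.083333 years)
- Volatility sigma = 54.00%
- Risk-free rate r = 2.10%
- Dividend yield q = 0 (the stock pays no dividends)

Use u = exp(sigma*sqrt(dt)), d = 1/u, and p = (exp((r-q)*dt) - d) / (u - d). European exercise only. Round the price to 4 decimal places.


Answer: Price = V(0,0) = 10.0604

Derivation:
dt = T/N = 0.083333
u = exp(sigma*sqrt(dt)) = 1.168691; d = 1/u = 0.855658
p = (exp((r-q)*dt) - d) / (u - d) = 0.466703
Discount per step: exp(-r*dt) = 0.998252
Stock lattice S(k, i) with i counting down-moves:
  k=0: S(0,0) = 52.6700
  k=1: S(1,0) = 61.5550; S(1,1) = 45.0675
  k=2: S(2,0) = 71.9388; S(2,1) = 52.6700; S(2,2) = 38.5624
  k=3: S(3,0) = 84.0742; S(3,1) = 61.5550; S(3,2) = 45.0675; S(3,3) = 32.9962
Terminal payoffs V(N, i) = max(K - S_T, 0):
  V(3,0) = 0.000000; V(3,1) = 0.000000; V(3,2) = 15.062496; V(3,3) = 27.133803
Backward induction: V(k, i) = exp(-r*dt) * [p * V(k+1, i) + (1-p) * V(k+1, i+1)].
  V(2,0) = exp(-r*dt) * [p*0.000000 + (1-p)*0.000000] = 0.000000
  V(2,1) = exp(-r*dt) * [p*0.000000 + (1-p)*15.062496] = 8.018740
  V(2,2) = exp(-r*dt) * [p*15.062496 + (1-p)*27.133803] = 21.462496
  V(1,0) = exp(-r*dt) * [p*0.000000 + (1-p)*8.018740] = 4.268893
  V(1,1) = exp(-r*dt) * [p*8.018740 + (1-p)*21.462496] = 15.161699
  V(0,0) = exp(-r*dt) * [p*4.268893 + (1-p)*15.161699] = 10.060374


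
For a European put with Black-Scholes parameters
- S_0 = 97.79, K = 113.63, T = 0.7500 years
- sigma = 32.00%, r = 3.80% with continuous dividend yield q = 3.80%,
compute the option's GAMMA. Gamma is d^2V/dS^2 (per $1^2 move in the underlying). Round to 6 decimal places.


Answer: Gamma = 0.013191

Derivation:
d1 = -0.4031537106; d2 = -0.6802818398
phi(d1) = 0.3678040371; exp(-qT) = 0.9719022941; exp(-rT) = 0.9719022941
Gamma = exp(-qT) * phi(d1) / (S * sigma * sqrt(T)) = 0.9719022941 * 0.3678040371 / (97.7900 * 0.3200 * 0.8660254038) = 0.013191


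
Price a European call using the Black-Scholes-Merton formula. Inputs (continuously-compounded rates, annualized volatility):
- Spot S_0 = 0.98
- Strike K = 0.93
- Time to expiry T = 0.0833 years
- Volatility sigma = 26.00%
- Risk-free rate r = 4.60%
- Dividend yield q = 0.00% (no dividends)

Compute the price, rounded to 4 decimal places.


Answer: Price = 0.0629

Derivation:
d1 = (ln(S/K) + (r - q + 0.5*sigma^2) * T) / (sigma * sqrt(T)) = 0.78644609
d2 = d1 - sigma * sqrt(T) = 0.71140557
exp(-rT) = 0.99617553; exp(-qT) = 1.00000000
C = S_0 * exp(-qT) * N(d1) - K * exp(-rT) * N(d2)
N(d1) = 0.78419691; N(d2) = 0.76158353
C = 0.9800 * 1.00000000 * 0.78419691 - 0.9300 * 0.99617553 * 0.76158353 = 0.0629


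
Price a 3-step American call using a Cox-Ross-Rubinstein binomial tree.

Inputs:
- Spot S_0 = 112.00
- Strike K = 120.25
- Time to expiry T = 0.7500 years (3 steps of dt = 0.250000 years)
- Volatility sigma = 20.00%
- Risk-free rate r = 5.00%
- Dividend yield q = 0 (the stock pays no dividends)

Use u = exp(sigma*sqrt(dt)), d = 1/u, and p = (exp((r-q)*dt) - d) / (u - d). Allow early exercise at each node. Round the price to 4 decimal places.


Answer: Price = V(0,0) = 5.9981

Derivation:
dt = T/N = 0.250000
u = exp(sigma*sqrt(dt)) = 1.105171; d = 1/u = 0.904837
p = (exp((r-q)*dt) - d) / (u - d) = 0.537808
Discount per step: exp(-r*dt) = 0.987578
Stock lattice S(k, i) with i counting down-moves:
  k=0: S(0,0) = 112.0000
  k=1: S(1,0) = 123.7791; S(1,1) = 101.3418
  k=2: S(2,0) = 136.7971; S(2,1) = 112.0000; S(2,2) = 91.6978
  k=3: S(3,0) = 151.1842; S(3,1) = 123.7791; S(3,2) = 101.3418; S(3,3) = 82.9716
Terminal payoffs V(N, i) = max(S_T - K, 0):
  V(3,0) = 30.934186; V(3,1) = 3.529143; V(3,2) = 0.000000; V(3,3) = 0.000000
Backward induction: V(k, i) = exp(-r*dt) * [p * V(k+1, i) + (1-p) * V(k+1, i+1)]; then take max(V_cont, immediate exercise) for American.
  V(2,0) = exp(-r*dt) * [p*30.934186 + (1-p)*3.529143] = 18.040878; exercise = 16.547109; V(2,0) = max -> 18.040878
  V(2,1) = exp(-r*dt) * [p*3.529143 + (1-p)*0.000000] = 1.874425; exercise = 0.000000; V(2,1) = max -> 1.874425
  V(2,2) = exp(-r*dt) * [p*0.000000 + (1-p)*0.000000] = 0.000000; exercise = 0.000000; V(2,2) = max -> 0.000000
  V(1,0) = exp(-r*dt) * [p*18.040878 + (1-p)*1.874425] = 10.437590; exercise = 3.529143; V(1,0) = max -> 10.437590
  V(1,1) = exp(-r*dt) * [p*1.874425 + (1-p)*0.000000] = 0.995559; exercise = 0.000000; V(1,1) = max -> 0.995559
  V(0,0) = exp(-r*dt) * [p*10.437590 + (1-p)*0.995559] = 5.998115; exercise = 0.000000; V(0,0) = max -> 5.998115


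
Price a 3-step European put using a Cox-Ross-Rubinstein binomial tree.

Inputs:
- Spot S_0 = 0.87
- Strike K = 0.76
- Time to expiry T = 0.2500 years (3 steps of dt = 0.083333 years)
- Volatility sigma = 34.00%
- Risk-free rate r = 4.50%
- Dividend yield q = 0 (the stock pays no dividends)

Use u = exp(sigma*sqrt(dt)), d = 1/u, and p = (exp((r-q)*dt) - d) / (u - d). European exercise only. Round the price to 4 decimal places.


Answer: Price = V(0,0) = 0.0143

Derivation:
dt = T/N = 0.083333
u = exp(sigma*sqrt(dt)) = 1.103128; d = 1/u = 0.906513
p = (exp((r-q)*dt) - d) / (u - d) = 0.494591
Discount per step: exp(-r*dt) = 0.996257
Stock lattice S(k, i) with i counting down-moves:
  k=0: S(0,0) = 0.8700
  k=1: S(1,0) = 0.9597; S(1,1) = 0.7887
  k=2: S(2,0) = 1.0587; S(2,1) = 0.8700; S(2,2) = 0.7149
  k=3: S(3,0) = 1.1679; S(3,1) = 0.9597; S(3,2) = 0.7887; S(3,3) = 0.6481
Terminal payoffs V(N, i) = max(K - S_T, 0):
  V(3,0) = 0.000000; V(3,1) = 0.000000; V(3,2) = 0.000000; V(3,3) = 0.111900
Backward induction: V(k, i) = exp(-r*dt) * [p * V(k+1, i) + (1-p) * V(k+1, i+1)].
  V(2,0) = exp(-r*dt) * [p*0.000000 + (1-p)*0.000000] = 0.000000
  V(2,1) = exp(-r*dt) * [p*0.000000 + (1-p)*0.000000] = 0.000000
  V(2,2) = exp(-r*dt) * [p*0.000000 + (1-p)*0.111900] = 0.056344
  V(1,0) = exp(-r*dt) * [p*0.000000 + (1-p)*0.000000] = 0.000000
  V(1,1) = exp(-r*dt) * [p*0.000000 + (1-p)*0.056344] = 0.028370
  V(0,0) = exp(-r*dt) * [p*0.000000 + (1-p)*0.028370] = 0.014285


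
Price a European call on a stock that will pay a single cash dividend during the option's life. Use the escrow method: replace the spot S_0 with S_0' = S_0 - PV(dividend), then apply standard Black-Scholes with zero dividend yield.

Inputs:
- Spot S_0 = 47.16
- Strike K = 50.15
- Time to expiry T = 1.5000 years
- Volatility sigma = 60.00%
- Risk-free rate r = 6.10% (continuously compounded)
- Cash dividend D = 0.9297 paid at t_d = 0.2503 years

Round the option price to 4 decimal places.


Answer: Price = 13.4304

Derivation:
PV(D) = D * exp(-r * t_d) = 0.9297 * 0.98484767 = 0.91561288
S_0' = S_0 - PV(D) = 47.1600 - 0.91561288 = 46.24438712
d1 = (ln(S_0'/K) + (r + sigma^2/2)*T) / (sigma*sqrt(T)) = 0.38160544
d2 = d1 - sigma*sqrt(T) = -0.35324148
exp(-rT) = 0.91256132
N(d1) = 0.64862298; N(d2) = 0.36195371
C = S_0' * N(d1) - K * exp(-rT) * N(d2) = 46.24438712 * 0.64862298 - 50.1500 * 0.91256132 * 0.36195371 = 13.4304


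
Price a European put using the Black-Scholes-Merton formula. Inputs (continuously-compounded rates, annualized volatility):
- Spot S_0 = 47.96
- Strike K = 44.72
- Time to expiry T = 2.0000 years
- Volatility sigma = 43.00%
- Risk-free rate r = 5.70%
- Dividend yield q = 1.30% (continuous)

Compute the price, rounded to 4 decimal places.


d1 = (ln(S/K) + (r - q + 0.5*sigma^2) * T) / (sigma * sqrt(T)) = 0.56378857
d2 = d1 - sigma * sqrt(T) = -0.04432326
exp(-rT) = 0.89225796; exp(-qT) = 0.97433509
P = K * exp(-rT) * N(-d2) - S_0 * exp(-qT) * N(-d1)
N(-d1) = 0.28644902; N(-d2) = 0.51767663
P = 44.7200 * 0.89225796 * 0.51767663 - 47.9600 * 0.97433509 * 0.28644902 = 7.2707

Answer: Price = 7.2707


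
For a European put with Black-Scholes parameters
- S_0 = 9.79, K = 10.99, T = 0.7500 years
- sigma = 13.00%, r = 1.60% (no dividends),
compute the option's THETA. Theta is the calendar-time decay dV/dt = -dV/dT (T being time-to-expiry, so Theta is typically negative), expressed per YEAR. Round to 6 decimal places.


Answer: Theta = -0.056615

Derivation:
d1 = -0.8641318004; d2 = -0.9767151029
phi(d1) = 0.2746382732; exp(-qT) = 1.0000000000; exp(-rT) = 0.9880717129
Theta = -S*exp(-qT)*phi(d1)*sigma/(2*sqrt(T)) + r*K*exp(-rT)*N(-d2) - q*S*exp(-qT)*N(-d1)
N(-d1) = 0.8062422542; N(-d2) = 0.8356448920; sqrt(T) = 0.8660254038
Term 1 = -9.7900 * 1.0000000000 * 0.2746382732 * 0.1300 / (2 * 0.8660254038) = -0.2018024695
Term 2 = 0.0160 * 10.9900 * 0.9880717129 * 0.8356448920 = 0.1451870577
Term 3 = 0 (no dividend yield, q = 0)
Theta = -0.2018024695 + (0.1451870577) + (0.0000000000) = -0.056615


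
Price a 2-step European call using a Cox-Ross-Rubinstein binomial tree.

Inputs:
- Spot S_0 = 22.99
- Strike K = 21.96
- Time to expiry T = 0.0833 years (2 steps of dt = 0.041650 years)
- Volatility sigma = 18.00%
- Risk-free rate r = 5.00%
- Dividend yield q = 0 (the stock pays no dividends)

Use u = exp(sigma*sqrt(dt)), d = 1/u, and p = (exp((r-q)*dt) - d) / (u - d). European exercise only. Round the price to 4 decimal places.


dt = T/N = 0.041650
u = exp(sigma*sqrt(dt)) = 1.037418; d = 1/u = 0.963932
p = (exp((r-q)*dt) - d) / (u - d) = 0.519185
Discount per step: exp(-r*dt) = 0.997920
Stock lattice S(k, i) with i counting down-moves:
  k=0: S(0,0) = 22.9900
  k=1: S(1,0) = 23.8502; S(1,1) = 22.1608
  k=2: S(2,0) = 24.7427; S(2,1) = 22.9900; S(2,2) = 21.3615
Terminal payoffs V(N, i) = max(S_T - K, 0):
  V(2,0) = 2.782671; V(2,1) = 1.030000; V(2,2) = 0.000000
Backward induction: V(k, i) = exp(-r*dt) * [p * V(k+1, i) + (1-p) * V(k+1, i+1)].
  V(1,0) = exp(-r*dt) * [p*2.782671 + (1-p)*1.030000] = 1.935925
  V(1,1) = exp(-r*dt) * [p*1.030000 + (1-p)*0.000000] = 0.533648
  V(0,0) = exp(-r*dt) * [p*1.935925 + (1-p)*0.533648] = 1.259065

Answer: Price = V(0,0) = 1.2591


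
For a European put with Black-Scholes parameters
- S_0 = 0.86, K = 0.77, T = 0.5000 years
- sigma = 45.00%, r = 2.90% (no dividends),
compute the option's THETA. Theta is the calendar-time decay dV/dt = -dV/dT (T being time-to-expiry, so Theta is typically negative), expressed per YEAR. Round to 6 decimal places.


Answer: Theta = -0.084770

Derivation:
d1 = 0.5520677250; d2 = 0.2338696734
phi(d1) = 0.3425533319; exp(-qT) = 1.0000000000; exp(-rT) = 0.9856046187
Theta = -S*exp(-qT)*phi(d1)*sigma/(2*sqrt(T)) + r*K*exp(-rT)*N(-d2) - q*S*exp(-qT)*N(-d1)
N(-d1) = 0.2904509768; N(-d2) = 0.4075430787; sqrt(T) = 0.7071067812
Term 1 = -0.8600 * 1.0000000000 * 0.3425533319 * 0.4500 / (2 * 0.7071067812) = -0.0937398304
Term 2 = 0.0290 * 0.7700 * 0.9856046187 * 0.4075430787 = 0.0089694327
Term 3 = 0 (no dividend yield, q = 0)
Theta = -0.0937398304 + (0.0089694327) + (0.0000000000) = -0.084770


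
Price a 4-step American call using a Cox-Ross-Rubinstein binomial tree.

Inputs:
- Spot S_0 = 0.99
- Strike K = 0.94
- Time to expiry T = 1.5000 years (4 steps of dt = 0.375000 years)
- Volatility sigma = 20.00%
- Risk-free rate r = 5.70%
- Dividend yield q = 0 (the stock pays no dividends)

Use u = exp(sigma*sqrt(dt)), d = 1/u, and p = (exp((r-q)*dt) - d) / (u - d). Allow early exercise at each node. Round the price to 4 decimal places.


dt = T/N = 0.375000
u = exp(sigma*sqrt(dt)) = 1.130290; d = 1/u = 0.884728
p = (exp((r-q)*dt) - d) / (u - d) = 0.557402
Discount per step: exp(-r*dt) = 0.978852
Stock lattice S(k, i) with i counting down-moves:
  k=0: S(0,0) = 0.9900
  k=1: S(1,0) = 1.1190; S(1,1) = 0.8759
  k=2: S(2,0) = 1.2648; S(2,1) = 0.9900; S(2,2) = 0.7749
  k=3: S(3,0) = 1.4296; S(3,1) = 1.1190; S(3,2) = 0.8759; S(3,3) = 0.6856
  k=4: S(4,0) = 1.6158; S(4,1) = 1.2648; S(4,2) = 0.9900; S(4,3) = 0.7749; S(4,4) = 0.6066
Terminal payoffs V(N, i) = max(S_T - K, 0):
  V(4,0) = 0.675828; V(4,1) = 0.324781; V(4,2) = 0.050000; V(4,3) = 0.000000; V(4,4) = 0.000000
Backward induction: V(k, i) = exp(-r*dt) * [p * V(k+1, i) + (1-p) * V(k+1, i+1)]; then take max(V_cont, immediate exercise) for American.
  V(3,0) = exp(-r*dt) * [p*0.675828 + (1-p)*0.324781] = 0.509448; exercise = 0.489569; V(3,0) = max -> 0.509448
  V(3,1) = exp(-r*dt) * [p*0.324781 + (1-p)*0.050000] = 0.198867; exercise = 0.178987; V(3,1) = max -> 0.198867
  V(3,2) = exp(-r*dt) * [p*0.050000 + (1-p)*0.000000] = 0.027281; exercise = 0.000000; V(3,2) = max -> 0.027281
  V(3,3) = exp(-r*dt) * [p*0.000000 + (1-p)*0.000000] = 0.000000; exercise = 0.000000; V(3,3) = max -> 0.000000
  V(2,0) = exp(-r*dt) * [p*0.509448 + (1-p)*0.198867] = 0.364119; exercise = 0.324781; V(2,0) = max -> 0.364119
  V(2,1) = exp(-r*dt) * [p*0.198867 + (1-p)*0.027281] = 0.120323; exercise = 0.050000; V(2,1) = max -> 0.120323
  V(2,2) = exp(-r*dt) * [p*0.027281 + (1-p)*0.000000] = 0.014885; exercise = 0.000000; V(2,2) = max -> 0.014885
  V(1,0) = exp(-r*dt) * [p*0.364119 + (1-p)*0.120323] = 0.250797; exercise = 0.178987; V(1,0) = max -> 0.250797
  V(1,1) = exp(-r*dt) * [p*0.120323 + (1-p)*0.014885] = 0.072099; exercise = 0.000000; V(1,1) = max -> 0.072099
  V(0,0) = exp(-r*dt) * [p*0.250797 + (1-p)*0.072099] = 0.168074; exercise = 0.050000; V(0,0) = max -> 0.168074

Answer: Price = V(0,0) = 0.1681


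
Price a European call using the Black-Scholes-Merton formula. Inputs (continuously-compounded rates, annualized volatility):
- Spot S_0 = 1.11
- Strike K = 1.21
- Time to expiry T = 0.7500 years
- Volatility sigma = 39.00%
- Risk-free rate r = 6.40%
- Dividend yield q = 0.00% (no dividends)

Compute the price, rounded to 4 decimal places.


Answer: Price = 0.1311

Derivation:
d1 = (ln(S/K) + (r - q + 0.5*sigma^2) * T) / (sigma * sqrt(T)) = 0.05559485
d2 = d1 - sigma * sqrt(T) = -0.28215506
exp(-rT) = 0.95313379; exp(-qT) = 1.00000000
C = S_0 * exp(-qT) * N(d1) - K * exp(-rT) * N(d2)
N(d1) = 0.52216772; N(d2) = 0.38891231
C = 1.1100 * 1.00000000 * 0.52216772 - 1.2100 * 0.95313379 * 0.38891231 = 0.1311


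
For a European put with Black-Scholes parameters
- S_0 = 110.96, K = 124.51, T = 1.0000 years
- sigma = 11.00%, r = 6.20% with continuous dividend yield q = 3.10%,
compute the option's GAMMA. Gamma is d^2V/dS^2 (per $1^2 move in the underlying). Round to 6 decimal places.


d1 = -0.7106023451; d2 = -0.8206023451
phi(d1) = 0.3099276550; exp(-qT) = 0.9694755731; exp(-rT) = 0.9398828868
Gamma = exp(-qT) * phi(d1) / (S * sigma * sqrt(T)) = 0.9694755731 * 0.3099276550 / (110.9600 * 0.1100 * 1.0000000000) = 0.024617

Answer: Gamma = 0.024617


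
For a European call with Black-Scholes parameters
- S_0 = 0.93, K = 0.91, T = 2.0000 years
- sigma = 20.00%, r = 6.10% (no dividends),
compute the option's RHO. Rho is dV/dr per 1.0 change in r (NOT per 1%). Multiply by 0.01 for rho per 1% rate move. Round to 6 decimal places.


Answer: Rho = 1.036026

Derivation:
d1 = 0.6496189526; d2 = 0.3667762402
phi(d1) = 0.3230523402; exp(-qT) = 1.0000000000; exp(-rT) = 0.8851483685
N(d2) = 0.6431070340
Rho = K*T*exp(-rT)*N(d2) = 0.9100 * 2.0000 * 0.8851483685 * 0.6431070340 = 1.036026


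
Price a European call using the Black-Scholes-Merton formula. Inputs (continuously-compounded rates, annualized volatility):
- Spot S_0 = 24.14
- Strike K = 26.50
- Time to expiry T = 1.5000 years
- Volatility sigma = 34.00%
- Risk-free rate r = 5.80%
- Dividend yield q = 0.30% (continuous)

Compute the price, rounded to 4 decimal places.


d1 = (ln(S/K) + (r - q + 0.5*sigma^2) * T) / (sigma * sqrt(T)) = 0.18233205
d2 = d1 - sigma * sqrt(T) = -0.23408121
exp(-rT) = 0.91667710; exp(-qT) = 0.99551011
C = S_0 * exp(-qT) * N(d1) - K * exp(-rT) * N(d2)
N(d1) = 0.57233893; N(d2) = 0.40746097
C = 24.1400 * 0.99551011 * 0.57233893 - 26.5000 * 0.91667710 * 0.40746097 = 3.8562

Answer: Price = 3.8562


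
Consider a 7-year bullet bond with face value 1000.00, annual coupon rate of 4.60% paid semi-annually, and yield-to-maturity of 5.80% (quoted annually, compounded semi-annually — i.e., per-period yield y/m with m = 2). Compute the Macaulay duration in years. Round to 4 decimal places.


Coupon per period c = face * coupon_rate / m = 23.000000
Periods per year m = 2; per-period yield y/m = 0.029000
Number of cashflows N = 14
Cashflows (t years, CF_t, discount factor 1/(1+y/m)^(m*t), PV):
  t = 0.5000: CF_t = 23.000000, DF = 0.971817, PV = 22.351798
  t = 1.0000: CF_t = 23.000000, DF = 0.944429, PV = 21.721864
  t = 1.5000: CF_t = 23.000000, DF = 0.917812, PV = 21.109683
  t = 2.0000: CF_t = 23.000000, DF = 0.891946, PV = 20.514755
  t = 2.5000: CF_t = 23.000000, DF = 0.866808, PV = 19.936594
  t = 3.0000: CF_t = 23.000000, DF = 0.842379, PV = 19.374727
  t = 3.5000: CF_t = 23.000000, DF = 0.818639, PV = 18.828695
  t = 4.0000: CF_t = 23.000000, DF = 0.795567, PV = 18.298051
  t = 4.5000: CF_t = 23.000000, DF = 0.773146, PV = 17.782363
  t = 5.0000: CF_t = 23.000000, DF = 0.751357, PV = 17.281208
  t = 5.5000: CF_t = 23.000000, DF = 0.730182, PV = 16.794177
  t = 6.0000: CF_t = 23.000000, DF = 0.709603, PV = 16.320871
  t = 6.5000: CF_t = 23.000000, DF = 0.689605, PV = 15.860905
  t = 7.0000: CF_t = 1023.000000, DF = 0.670170, PV = 685.583548
Price P = sum_t PV_t = 931.759237
Macaulay numerator sum_t t * PV_t:
  t * PV_t at t = 0.5000: 11.175899
  t * PV_t at t = 1.0000: 21.721864
  t * PV_t at t = 1.5000: 31.664525
  t * PV_t at t = 2.0000: 41.029510
  t * PV_t at t = 2.5000: 49.841485
  t * PV_t at t = 3.0000: 58.124180
  t * PV_t at t = 3.5000: 65.900431
  t * PV_t at t = 4.0000: 73.192205
  t * PV_t at t = 4.5000: 80.020632
  t * PV_t at t = 5.0000: 86.406038
  t * PV_t at t = 5.5000: 92.367971
  t * PV_t at t = 6.0000: 97.925228
  t * PV_t at t = 6.5000: 103.095883
  t * PV_t at t = 7.0000: 4799.084834
Macaulay duration D = (sum_t t * PV_t) / P = 5611.550683 / 931.759237 = 6.022533

Answer: Macaulay duration = 6.0225 years


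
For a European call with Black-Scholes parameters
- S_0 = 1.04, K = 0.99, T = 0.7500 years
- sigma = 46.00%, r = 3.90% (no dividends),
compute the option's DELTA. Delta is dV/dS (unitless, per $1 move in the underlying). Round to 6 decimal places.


Answer: Delta = 0.654055

Derivation:
d1 = 0.3962908376; d2 = -0.0020808482
phi(d1) = 0.3688143983; exp(-qT) = 1.0000000000; exp(-rT) = 0.9711736407
N(d1) = 0.6540547572
Delta = exp(-qT) * N(d1) = 1.0000000000 * 0.6540547572 = 0.654055


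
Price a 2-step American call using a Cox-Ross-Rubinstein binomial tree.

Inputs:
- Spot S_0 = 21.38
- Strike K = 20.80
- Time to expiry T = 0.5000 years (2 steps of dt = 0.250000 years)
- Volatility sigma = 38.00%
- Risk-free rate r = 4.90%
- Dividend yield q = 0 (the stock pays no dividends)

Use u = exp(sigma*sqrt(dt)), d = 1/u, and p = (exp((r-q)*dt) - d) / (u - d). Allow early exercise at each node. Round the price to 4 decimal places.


dt = T/N = 0.250000
u = exp(sigma*sqrt(dt)) = 1.209250; d = 1/u = 0.826959
p = (exp((r-q)*dt) - d) / (u - d) = 0.484883
Discount per step: exp(-r*dt) = 0.987825
Stock lattice S(k, i) with i counting down-moves:
  k=0: S(0,0) = 21.3800
  k=1: S(1,0) = 25.8538; S(1,1) = 17.6804
  k=2: S(2,0) = 31.2636; S(2,1) = 21.3800; S(2,2) = 14.6210
Terminal payoffs V(N, i) = max(S_T - K, 0):
  V(2,0) = 10.463645; V(2,1) = 0.580000; V(2,2) = 0.000000
Backward induction: V(k, i) = exp(-r*dt) * [p * V(k+1, i) + (1-p) * V(k+1, i+1)]; then take max(V_cont, immediate exercise) for American.
  V(1,0) = exp(-r*dt) * [p*10.463645 + (1-p)*0.580000] = 5.307002; exercise = 5.053756; V(1,0) = max -> 5.307002
  V(1,1) = exp(-r*dt) * [p*0.580000 + (1-p)*0.000000] = 0.277808; exercise = 0.000000; V(1,1) = max -> 0.277808
  V(0,0) = exp(-r*dt) * [p*5.307002 + (1-p)*0.277808] = 2.683307; exercise = 0.580000; V(0,0) = max -> 2.683307

Answer: Price = V(0,0) = 2.6833


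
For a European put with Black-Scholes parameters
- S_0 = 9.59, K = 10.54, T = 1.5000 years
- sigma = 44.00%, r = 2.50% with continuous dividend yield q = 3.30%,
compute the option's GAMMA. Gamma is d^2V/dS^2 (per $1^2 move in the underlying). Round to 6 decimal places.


Answer: Gamma = 0.073278

Derivation:
d1 = 0.0718950213; d2 = -0.4669927221
phi(d1) = 0.3979125664; exp(-qT) = 0.9517051581; exp(-rT) = 0.9631944177
Gamma = exp(-qT) * phi(d1) / (S * sigma * sqrt(T)) = 0.9517051581 * 0.3979125664 / (9.5900 * 0.4400 * 1.2247448714) = 0.073278


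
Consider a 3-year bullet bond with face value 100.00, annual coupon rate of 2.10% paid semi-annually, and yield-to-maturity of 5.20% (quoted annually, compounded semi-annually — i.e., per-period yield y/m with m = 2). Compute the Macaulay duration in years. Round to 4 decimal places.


Answer: Macaulay duration = 2.9189 years

Derivation:
Coupon per period c = face * coupon_rate / m = 1.050000
Periods per year m = 2; per-period yield y/m = 0.026000
Number of cashflows N = 6
Cashflows (t years, CF_t, discount factor 1/(1+y/m)^(m*t), PV):
  t = 0.5000: CF_t = 1.050000, DF = 0.974659, PV = 1.023392
  t = 1.0000: CF_t = 1.050000, DF = 0.949960, PV = 0.997458
  t = 1.5000: CF_t = 1.050000, DF = 0.925887, PV = 0.972181
  t = 2.0000: CF_t = 1.050000, DF = 0.902424, PV = 0.947545
  t = 2.5000: CF_t = 1.050000, DF = 0.879555, PV = 0.923533
  t = 3.0000: CF_t = 101.050000, DF = 0.857266, PV = 86.626776
Price P = sum_t PV_t = 91.490885
Macaulay numerator sum_t t * PV_t:
  t * PV_t at t = 0.5000: 0.511696
  t * PV_t at t = 1.0000: 0.997458
  t * PV_t at t = 1.5000: 1.458272
  t * PV_t at t = 2.0000: 1.895090
  t * PV_t at t = 2.5000: 2.308833
  t * PV_t at t = 3.0000: 259.880329
Macaulay duration D = (sum_t t * PV_t) / P = 267.051678 / 91.490885 = 2.918888


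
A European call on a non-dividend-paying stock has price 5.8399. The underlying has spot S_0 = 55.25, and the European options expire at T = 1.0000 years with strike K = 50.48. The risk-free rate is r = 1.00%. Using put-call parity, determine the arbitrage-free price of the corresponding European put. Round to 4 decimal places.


Answer: Put price = 0.5676

Derivation:
Put-call parity: C - P = S_0 * exp(-qT) - K * exp(-rT).
S_0 * exp(-qT) = 55.2500 * 1.00000000 = 55.25000000
K * exp(-rT) = 50.4800 * 0.99004983 = 49.97771561
P = C - S*exp(-qT) + K*exp(-rT)
P = 5.8399 - 55.25000000 + 49.97771561 = 0.5676


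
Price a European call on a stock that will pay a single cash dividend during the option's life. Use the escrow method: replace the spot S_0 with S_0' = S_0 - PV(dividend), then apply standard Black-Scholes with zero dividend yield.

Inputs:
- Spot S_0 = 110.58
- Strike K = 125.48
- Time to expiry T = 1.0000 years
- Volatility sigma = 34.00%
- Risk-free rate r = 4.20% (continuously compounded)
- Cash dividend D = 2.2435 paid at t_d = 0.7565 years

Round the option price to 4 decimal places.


Answer: Price = 10.1941

Derivation:
PV(D) = D * exp(-r * t_d) = 2.2435 * 0.96872646 = 2.17333781
S_0' = S_0 - PV(D) = 110.5800 - 2.17333781 = 108.40666219
d1 = (ln(S_0'/K) + (r + sigma^2/2)*T) / (sigma*sqrt(T)) = -0.13663776
d2 = d1 - sigma*sqrt(T) = -0.47663776
exp(-rT) = 0.95886978
N(d1) = 0.44565857; N(d2) = 0.31681005
C = S_0' * N(d1) - K * exp(-rT) * N(d2) = 108.40666219 * 0.44565857 - 125.4800 * 0.95886978 * 0.31681005 = 10.1941


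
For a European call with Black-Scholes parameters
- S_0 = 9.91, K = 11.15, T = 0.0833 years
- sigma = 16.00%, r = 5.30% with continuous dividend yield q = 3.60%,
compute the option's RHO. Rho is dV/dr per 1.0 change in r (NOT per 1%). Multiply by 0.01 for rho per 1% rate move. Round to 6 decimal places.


Answer: Rho = 0.005046

Derivation:
d1 = -2.4992605272; d2 = -2.5454393102
phi(d1) = 0.0175607299; exp(-qT) = 0.9970056919; exp(-rT) = 0.9955948313
N(d2) = 0.0054570167
Rho = K*T*exp(-rT)*N(d2) = 11.1500 * 0.0833 * 0.9955948313 * 0.0054570167 = 0.005046


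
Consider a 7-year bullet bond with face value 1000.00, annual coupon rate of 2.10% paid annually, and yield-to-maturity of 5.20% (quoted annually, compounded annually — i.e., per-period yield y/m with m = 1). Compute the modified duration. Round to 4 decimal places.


Answer: Modified duration = 6.2072

Derivation:
Coupon per period c = face * coupon_rate / m = 21.000000
Periods per year m = 1; per-period yield y/m = 0.052000
Number of cashflows N = 7
Cashflows (t years, CF_t, discount factor 1/(1+y/m)^(m*t), PV):
  t = 1.0000: CF_t = 21.000000, DF = 0.950570, PV = 19.961977
  t = 2.0000: CF_t = 21.000000, DF = 0.903584, PV = 18.975263
  t = 3.0000: CF_t = 21.000000, DF = 0.858920, PV = 18.037323
  t = 4.0000: CF_t = 21.000000, DF = 0.816464, PV = 17.145744
  t = 5.0000: CF_t = 21.000000, DF = 0.776106, PV = 16.298236
  t = 6.0000: CF_t = 21.000000, DF = 0.737744, PV = 15.492620
  t = 7.0000: CF_t = 1021.000000, DF = 0.701277, PV = 716.004189
Price P = sum_t PV_t = 821.915352
First compute Macaulay numerator sum_t t * PV_t:
  t * PV_t at t = 1.0000: 19.961977
  t * PV_t at t = 2.0000: 37.950527
  t * PV_t at t = 3.0000: 54.111968
  t * PV_t at t = 4.0000: 68.582976
  t * PV_t at t = 5.0000: 81.491179
  t * PV_t at t = 6.0000: 92.955717
  t * PV_t at t = 7.0000: 5012.029325
Macaulay duration D = 5367.083670 / 821.915352 = 6.529971
Modified duration = D / (1 + y/m) = 6.529971 / (1 + 0.052000) = 6.207197


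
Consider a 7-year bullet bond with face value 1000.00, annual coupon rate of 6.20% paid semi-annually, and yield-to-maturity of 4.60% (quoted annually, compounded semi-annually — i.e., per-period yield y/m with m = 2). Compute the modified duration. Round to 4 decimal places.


Coupon per period c = face * coupon_rate / m = 31.000000
Periods per year m = 2; per-period yield y/m = 0.023000
Number of cashflows N = 14
Cashflows (t years, CF_t, discount factor 1/(1+y/m)^(m*t), PV):
  t = 0.5000: CF_t = 31.000000, DF = 0.977517, PV = 30.303030
  t = 1.0000: CF_t = 31.000000, DF = 0.955540, PV = 29.621731
  t = 1.5000: CF_t = 31.000000, DF = 0.934056, PV = 28.955748
  t = 2.0000: CF_t = 31.000000, DF = 0.913056, PV = 28.304739
  t = 2.5000: CF_t = 31.000000, DF = 0.892528, PV = 27.668367
  t = 3.0000: CF_t = 31.000000, DF = 0.872461, PV = 27.046302
  t = 3.5000: CF_t = 31.000000, DF = 0.852846, PV = 26.438223
  t = 4.0000: CF_t = 31.000000, DF = 0.833671, PV = 25.843815
  t = 4.5000: CF_t = 31.000000, DF = 0.814928, PV = 25.262771
  t = 5.0000: CF_t = 31.000000, DF = 0.796606, PV = 24.694791
  t = 5.5000: CF_t = 31.000000, DF = 0.778696, PV = 24.139581
  t = 6.0000: CF_t = 31.000000, DF = 0.761189, PV = 23.596853
  t = 6.5000: CF_t = 31.000000, DF = 0.744075, PV = 23.066328
  t = 7.0000: CF_t = 1031.000000, DF = 0.727346, PV = 749.893852
Price P = sum_t PV_t = 1094.836131
First compute Macaulay numerator sum_t t * PV_t:
  t * PV_t at t = 0.5000: 15.151515
  t * PV_t at t = 1.0000: 29.621731
  t * PV_t at t = 1.5000: 43.433622
  t * PV_t at t = 2.0000: 56.609479
  t * PV_t at t = 2.5000: 69.170917
  t * PV_t at t = 3.0000: 81.138906
  t * PV_t at t = 3.5000: 92.533780
  t * PV_t at t = 4.0000: 103.375260
  t * PV_t at t = 4.5000: 113.682471
  t * PV_t at t = 5.0000: 123.473956
  t * PV_t at t = 5.5000: 132.767694
  t * PV_t at t = 6.0000: 141.581119
  t * PV_t at t = 6.5000: 149.931129
  t * PV_t at t = 7.0000: 5249.256967
Macaulay duration D = 6401.728545 / 1094.836131 = 5.847202
Modified duration = D / (1 + y/m) = 5.847202 / (1 + 0.023000) = 5.715740

Answer: Modified duration = 5.7157


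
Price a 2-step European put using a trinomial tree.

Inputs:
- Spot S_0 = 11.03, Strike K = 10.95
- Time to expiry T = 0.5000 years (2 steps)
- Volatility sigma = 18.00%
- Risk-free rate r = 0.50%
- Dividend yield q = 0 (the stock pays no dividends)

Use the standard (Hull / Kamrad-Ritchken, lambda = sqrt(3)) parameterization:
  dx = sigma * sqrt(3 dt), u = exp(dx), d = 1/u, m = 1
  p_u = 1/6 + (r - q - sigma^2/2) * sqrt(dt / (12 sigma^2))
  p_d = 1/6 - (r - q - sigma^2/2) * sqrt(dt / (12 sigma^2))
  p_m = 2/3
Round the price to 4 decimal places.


Answer: Price = V(0,0) = 0.4417

Derivation:
dt = T/N = 0.250000; dx = sigma*sqrt(3*dt) = 0.155885
u = exp(dx) = 1.168691; d = 1/u = 0.855658
p_u = 0.157686, p_m = 0.666667, p_d = 0.175648
Discount per step: exp(-r*dt) = 0.998751
Stock lattice S(k, j) with j the centered position index:
  k=0: S(0,+0) = 11.0300
  k=1: S(1,-1) = 9.4379; S(1,+0) = 11.0300; S(1,+1) = 12.8907
  k=2: S(2,-2) = 8.0756; S(2,-1) = 9.4379; S(2,+0) = 11.0300; S(2,+1) = 12.8907; S(2,+2) = 15.0652
Terminal payoffs V(N, j) = max(K - S_T, 0):
  V(2,-2) = 2.874380; V(2,-1) = 1.512093; V(2,+0) = 0.000000; V(2,+1) = 0.000000; V(2,+2) = 0.000000
Backward induction: V(k, j) = exp(-r*dt) * [p_u * V(k+1, j+1) + p_m * V(k+1, j) + p_d * V(k+1, j-1)]
  V(1,-1) = exp(-r*dt) * [p_u*0.000000 + p_m*1.512093 + p_d*2.874380] = 1.511050
  V(1,+0) = exp(-r*dt) * [p_u*0.000000 + p_m*0.000000 + p_d*1.512093] = 0.265264
  V(1,+1) = exp(-r*dt) * [p_u*0.000000 + p_m*0.000000 + p_d*0.000000] = 0.000000
  V(0,+0) = exp(-r*dt) * [p_u*0.000000 + p_m*0.265264 + p_d*1.511050] = 0.441702


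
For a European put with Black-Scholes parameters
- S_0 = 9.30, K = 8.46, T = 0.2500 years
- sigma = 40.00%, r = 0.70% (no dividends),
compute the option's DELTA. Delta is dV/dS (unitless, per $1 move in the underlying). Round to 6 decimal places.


Answer: Delta = -0.280258

Derivation:
d1 = 0.5820761327; d2 = 0.3820761327
phi(d1) = 0.3367734448; exp(-qT) = 1.0000000000; exp(-rT) = 0.9982515304
N(-d1) = 0.2802577004
Delta = -exp(-qT) * N(-d1) = -1.0000000000 * 0.2802577004 = -0.280258


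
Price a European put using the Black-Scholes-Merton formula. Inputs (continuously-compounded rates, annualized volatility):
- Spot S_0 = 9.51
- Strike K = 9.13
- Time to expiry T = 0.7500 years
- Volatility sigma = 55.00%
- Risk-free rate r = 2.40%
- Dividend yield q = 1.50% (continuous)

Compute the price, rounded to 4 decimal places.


Answer: Price = 1.5193

Derivation:
d1 = (ln(S/K) + (r - q + 0.5*sigma^2) * T) / (sigma * sqrt(T)) = 0.33794029
d2 = d1 - sigma * sqrt(T) = -0.13837368
exp(-rT) = 0.98216103; exp(-qT) = 0.98881304
P = K * exp(-rT) * N(-d2) - S_0 * exp(-qT) * N(-d1)
N(-d1) = 0.36770409; N(-d2) = 0.55502745
P = 9.1300 * 0.98216103 * 0.55502745 - 9.5100 * 0.98881304 * 0.36770409 = 1.5193


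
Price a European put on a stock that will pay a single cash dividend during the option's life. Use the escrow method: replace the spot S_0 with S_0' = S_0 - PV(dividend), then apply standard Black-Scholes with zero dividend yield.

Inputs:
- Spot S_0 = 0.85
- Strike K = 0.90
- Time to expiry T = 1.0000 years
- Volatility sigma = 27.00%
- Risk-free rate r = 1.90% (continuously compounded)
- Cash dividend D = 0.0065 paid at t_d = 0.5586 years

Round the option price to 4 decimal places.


Answer: Price = 0.1138

Derivation:
PV(D) = D * exp(-r * t_d) = 0.0065 * 0.98944272 = 0.00643138
S_0' = S_0 - PV(D) = 0.8500 - 0.00643138 = 0.84356862
d1 = (ln(S_0'/K) + (r + sigma^2/2)*T) / (sigma*sqrt(T)) = -0.03445745
d2 = d1 - sigma*sqrt(T) = -0.30445745
exp(-rT) = 0.98117936
N(-d1) = 0.51374381; N(-d2) = 0.61961030
P = K * exp(-rT) * N(-d2) - S_0' * N(-d1) = 0.9000 * 0.98117936 * 0.61961030 - 0.84356862 * 0.51374381 = 0.1138


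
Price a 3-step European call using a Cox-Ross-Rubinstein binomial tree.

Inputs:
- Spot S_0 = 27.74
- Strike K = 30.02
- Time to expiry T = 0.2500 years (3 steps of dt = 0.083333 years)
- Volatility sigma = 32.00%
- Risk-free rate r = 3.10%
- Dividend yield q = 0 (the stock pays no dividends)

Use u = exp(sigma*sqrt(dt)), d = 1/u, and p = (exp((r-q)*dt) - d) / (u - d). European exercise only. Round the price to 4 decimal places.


dt = T/N = 0.083333
u = exp(sigma*sqrt(dt)) = 1.096777; d = 1/u = 0.911762
p = (exp((r-q)*dt) - d) / (u - d) = 0.490903
Discount per step: exp(-r*dt) = 0.997420
Stock lattice S(k, i) with i counting down-moves:
  k=0: S(0,0) = 27.7400
  k=1: S(1,0) = 30.4246; S(1,1) = 25.2923
  k=2: S(2,0) = 33.3690; S(2,1) = 27.7400; S(2,2) = 23.0605
  k=3: S(3,0) = 36.5984; S(3,1) = 30.4246; S(3,2) = 25.2923; S(3,3) = 21.0257
Terminal payoffs V(N, i) = max(S_T - K, 0):
  V(3,0) = 6.578364; V(3,1) = 0.404599; V(3,2) = 0.000000; V(3,3) = 0.000000
Backward induction: V(k, i) = exp(-r*dt) * [p * V(k+1, i) + (1-p) * V(k+1, i+1)].
  V(2,0) = exp(-r*dt) * [p*6.578364 + (1-p)*0.404599] = 3.426457
  V(2,1) = exp(-r*dt) * [p*0.404599 + (1-p)*0.000000] = 0.198107
  V(2,2) = exp(-r*dt) * [p*0.000000 + (1-p)*0.000000] = 0.000000
  V(1,0) = exp(-r*dt) * [p*3.426457 + (1-p)*0.198107] = 1.778315
  V(1,1) = exp(-r*dt) * [p*0.198107 + (1-p)*0.000000] = 0.097000
  V(0,0) = exp(-r*dt) * [p*1.778315 + (1-p)*0.097000] = 0.919983

Answer: Price = V(0,0) = 0.9200
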